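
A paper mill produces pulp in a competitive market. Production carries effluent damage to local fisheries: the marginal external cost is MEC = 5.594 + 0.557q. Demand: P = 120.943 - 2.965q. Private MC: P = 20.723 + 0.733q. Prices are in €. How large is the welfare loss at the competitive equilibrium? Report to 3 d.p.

DWL = €50.299

Market equilibrium (private): 20.723 + 0.733q = 120.943 - 2.965q → q_m = 27.1011.
Social marginal cost = private MC + MEC = 26.317 + 1.290q.
Set SMC = demand: 26.317 + 1.290q = 120.943 - 2.965q → q* = 22.2388.
The welfare-loss triangle has base |q_m − q*| and height MEC(q_m) (the vertical gap between SMC and demand is zero at q* and MEC at q_m).
DWL = ½ × 4.8623 × 20.6893 = 50.2988.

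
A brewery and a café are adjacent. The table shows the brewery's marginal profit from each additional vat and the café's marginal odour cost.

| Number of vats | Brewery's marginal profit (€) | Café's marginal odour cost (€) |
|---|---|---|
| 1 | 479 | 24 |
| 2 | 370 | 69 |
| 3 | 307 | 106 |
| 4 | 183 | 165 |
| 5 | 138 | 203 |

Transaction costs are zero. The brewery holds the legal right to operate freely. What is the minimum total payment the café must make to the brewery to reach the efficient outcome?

Left alone the brewery would choose level 5 (marginal profit stays positive).
Efficient level: k* = 4 (marginal profit ≥ marginal odour cost through 4).
The café must at least cover the brewery's forgone profit from cutting 5→4: 138 = 138.

€138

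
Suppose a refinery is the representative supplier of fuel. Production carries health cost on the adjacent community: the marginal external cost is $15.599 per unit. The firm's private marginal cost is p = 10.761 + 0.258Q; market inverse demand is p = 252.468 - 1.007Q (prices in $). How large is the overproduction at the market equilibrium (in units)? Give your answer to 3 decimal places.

Market equilibrium (private): 10.761 + 0.258Q = 252.468 - 1.007Q → Q_m = 191.0727.
Social marginal cost = private MC + MEC = 26.360 + 0.258Q.
Set SMC = demand: 26.360 + 0.258Q = 252.468 - 1.007Q → Q* = 178.7415.
Gap = |191.0727 − 178.7415| = 12.3312.

12.331 units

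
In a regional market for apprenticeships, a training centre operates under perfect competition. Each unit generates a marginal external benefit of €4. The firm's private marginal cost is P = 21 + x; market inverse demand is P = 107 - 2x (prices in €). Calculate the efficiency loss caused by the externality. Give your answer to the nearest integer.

DWL = €3

Market equilibrium (private): 21 + x = 107 - 2x → x_m = 28.6667.
Social marginal cost = private MC − MEB = 17 + x.
Set SMC = demand: 17 + x = 107 - 2x → x* = 30.0000.
The loss is the area between SMC and demand from x* to x_m; with linear curves that's a triangle of height MEB(x_m).
DWL = ½ × 1.3333 × 4.0000 = 2.6666.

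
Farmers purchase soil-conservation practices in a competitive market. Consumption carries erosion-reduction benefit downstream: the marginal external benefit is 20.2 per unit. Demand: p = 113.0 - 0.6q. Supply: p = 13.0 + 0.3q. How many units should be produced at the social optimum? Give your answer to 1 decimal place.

q* = 133.6

Social marginal benefit = demand + MEB = 133.2 - 0.6q.
Set SMB = MC: 133.2 - 0.6q = 13.0 + 0.3q → q* = 133.5556.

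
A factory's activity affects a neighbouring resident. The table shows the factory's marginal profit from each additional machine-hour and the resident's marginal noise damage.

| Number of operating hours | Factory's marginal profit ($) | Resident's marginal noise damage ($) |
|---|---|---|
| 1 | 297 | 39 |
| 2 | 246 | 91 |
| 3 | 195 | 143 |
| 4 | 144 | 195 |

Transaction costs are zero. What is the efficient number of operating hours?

3

Bargaining reaches the level where marginal profit last exceeds marginal noise damage.
That holds through level 3 (195 ≥ 143) but not at 4 (144 < 195).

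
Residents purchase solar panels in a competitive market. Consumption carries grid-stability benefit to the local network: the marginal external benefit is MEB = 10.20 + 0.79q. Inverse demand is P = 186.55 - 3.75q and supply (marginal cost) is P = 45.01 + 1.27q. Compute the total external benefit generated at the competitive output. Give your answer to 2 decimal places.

601.60

Market equilibrium (private): 45.01 + 1.27q = 186.55 - 3.75q → q_m = 28.1952.
Total external benefit = ∫₀^{q_m} (10.20 + 0.79q) dq = 10.20×28.1952 + ½×0.79×28.1952² = 601.6039.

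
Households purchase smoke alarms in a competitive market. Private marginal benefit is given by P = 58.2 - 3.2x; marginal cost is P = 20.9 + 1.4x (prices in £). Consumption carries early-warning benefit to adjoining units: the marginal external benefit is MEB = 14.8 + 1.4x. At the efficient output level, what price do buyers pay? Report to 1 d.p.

Social marginal benefit = demand + MEB = 73.0 - 1.8x.
Set SMB = MC: 73.0 - 1.8x = 20.9 + 1.4x → x* = 16.2813.
Consumer price on the demand curve at x*: 58.2 − 3.2×16.2813 = 6.0998.

P = £6.1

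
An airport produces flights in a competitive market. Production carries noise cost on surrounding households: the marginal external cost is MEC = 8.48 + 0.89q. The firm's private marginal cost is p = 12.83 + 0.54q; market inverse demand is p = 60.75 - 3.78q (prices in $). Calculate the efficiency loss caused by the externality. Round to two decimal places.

DWL = $32.32

Market equilibrium (private): 12.83 + 0.54q = 60.75 - 3.78q → q_m = 11.0926.
Social marginal cost = private MC + MEC = 21.31 + 1.43q.
Set SMC = demand: 21.31 + 1.43q = 60.75 - 3.78q → q* = 7.5701.
Height of the DWL triangle at q_m is SMC(q_m) − demand(q_m) = MEC(q_m) = 18.3524.
DWL = ½ × 3.5225 × 18.3524 = 32.3232.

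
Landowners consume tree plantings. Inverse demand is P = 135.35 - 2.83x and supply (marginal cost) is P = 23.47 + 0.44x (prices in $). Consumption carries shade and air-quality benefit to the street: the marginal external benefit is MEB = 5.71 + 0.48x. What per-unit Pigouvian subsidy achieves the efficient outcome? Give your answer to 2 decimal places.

subsidy = $25.94 per unit

Social marginal benefit = demand + MEB = 141.06 - 2.35x.
Set SMB = MC: 141.06 - 2.35x = 23.47 + 0.44x → x* = 42.1470.
The Pigouvian subsidy equals MEB at x*: 5.71 + 0.48×42.1470 = 25.9406.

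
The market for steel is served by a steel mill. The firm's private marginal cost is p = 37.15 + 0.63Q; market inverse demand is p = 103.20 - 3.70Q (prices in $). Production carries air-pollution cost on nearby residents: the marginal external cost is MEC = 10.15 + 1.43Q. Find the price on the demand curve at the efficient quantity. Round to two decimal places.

Social marginal cost = private MC + MEC = 47.30 + 2.06Q.
Set SMC = demand: 47.30 + 2.06Q = 103.20 - 3.70Q → Q* = 9.7049.
Consumer price on the demand curve at Q*: 103.20 − 3.70×9.7049 = 67.2919.

P = $67.29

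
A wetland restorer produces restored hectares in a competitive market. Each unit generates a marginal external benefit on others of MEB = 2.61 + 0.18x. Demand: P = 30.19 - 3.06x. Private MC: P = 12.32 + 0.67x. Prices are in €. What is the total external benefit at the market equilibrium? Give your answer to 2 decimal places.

€14.57

Market equilibrium (private): 12.32 + 0.67x = 30.19 - 3.06x → x_m = 4.7909.
Total external benefit = ∫₀^{x_m} (2.61 + 0.18x) dx = 2.61×4.7909 + ½×0.18×4.7909² = 14.5700.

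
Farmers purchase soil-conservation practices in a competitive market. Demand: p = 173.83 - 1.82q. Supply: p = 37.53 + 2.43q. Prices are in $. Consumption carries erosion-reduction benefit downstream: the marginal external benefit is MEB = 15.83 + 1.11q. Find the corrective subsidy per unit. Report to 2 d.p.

subsidy = $69.61 per unit

Social marginal benefit = demand + MEB = 189.66 - 0.71q.
Set SMB = MC: 189.66 - 0.71q = 37.53 + 2.43q → q* = 48.4490.
The Pigouvian subsidy equals MEB at q*: 15.83 + 1.11×48.4490 = 69.6084.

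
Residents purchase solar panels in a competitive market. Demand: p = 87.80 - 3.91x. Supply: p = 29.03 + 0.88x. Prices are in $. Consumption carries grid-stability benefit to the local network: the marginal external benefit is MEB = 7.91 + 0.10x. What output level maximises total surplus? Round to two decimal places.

x* = 14.22

Social marginal benefit = demand + MEB = 95.71 - 3.81x.
Set SMB = MC: 95.71 - 3.81x = 29.03 + 0.88x → x* = 14.2175.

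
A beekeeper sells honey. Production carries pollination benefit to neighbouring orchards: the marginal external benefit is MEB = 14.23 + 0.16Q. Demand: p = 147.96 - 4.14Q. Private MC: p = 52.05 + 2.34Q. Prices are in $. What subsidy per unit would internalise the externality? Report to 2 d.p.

Social marginal cost = private MC − MEB = 37.82 + 2.18Q.
Set SMC = demand: 37.82 + 2.18Q = 147.96 - 4.14Q → Q* = 17.4272.
The Pigouvian subsidy equals MEB at Q*: 14.23 + 0.16×17.4272 = 17.0184.

subsidy = $17.02 per unit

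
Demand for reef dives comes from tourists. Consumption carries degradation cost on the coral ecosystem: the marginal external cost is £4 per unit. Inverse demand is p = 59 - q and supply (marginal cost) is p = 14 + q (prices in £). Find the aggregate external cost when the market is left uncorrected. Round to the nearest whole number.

Market equilibrium (private): 14 + q = 59 - q → q_m = 22.5000.
Total external cost = MEC × q_m = 4 × 22.5000 = 90.0000.

£90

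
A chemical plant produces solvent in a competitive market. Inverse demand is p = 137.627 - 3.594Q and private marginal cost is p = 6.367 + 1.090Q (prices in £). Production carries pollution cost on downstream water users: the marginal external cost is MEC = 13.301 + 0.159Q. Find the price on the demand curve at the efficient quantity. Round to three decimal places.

Social marginal cost = private MC + MEC = 19.668 + 1.249Q.
Set SMC = demand: 19.668 + 1.249Q = 137.627 - 3.594Q → Q* = 24.3566.
Consumer price on the demand curve at Q*: 137.627 − 3.594×24.3566 = 50.0894.

P = £50.089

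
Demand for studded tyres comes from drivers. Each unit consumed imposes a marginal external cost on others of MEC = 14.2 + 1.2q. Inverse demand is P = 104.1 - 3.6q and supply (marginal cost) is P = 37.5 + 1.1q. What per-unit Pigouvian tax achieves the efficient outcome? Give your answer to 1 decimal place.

Social marginal benefit = demand − MEC = 89.9 - 4.8q.
Set SMB = MC: 89.9 - 4.8q = 37.5 + 1.1q → q* = 8.8814.
The Pigouvian tax equals MEC at q*: 14.2 + 1.2×8.8814 = 24.8577.

tax = 24.9 per unit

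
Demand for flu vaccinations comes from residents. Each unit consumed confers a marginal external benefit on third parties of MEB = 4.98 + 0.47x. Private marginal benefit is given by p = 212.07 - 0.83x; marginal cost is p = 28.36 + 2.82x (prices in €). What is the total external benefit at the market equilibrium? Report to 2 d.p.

Market equilibrium (private): 28.36 + 2.82x = 212.07 - 0.83x → x_m = 50.3315.
Total external benefit = ∫₀^{x_m} (4.98 + 0.47x) dx = 4.98×50.3315 + ½×0.47×50.3315² = 845.9669.

€845.97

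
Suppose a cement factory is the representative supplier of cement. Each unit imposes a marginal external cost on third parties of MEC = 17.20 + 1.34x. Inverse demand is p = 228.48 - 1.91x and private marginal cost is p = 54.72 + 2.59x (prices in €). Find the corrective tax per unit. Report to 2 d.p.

tax = €53.12 per unit

Social marginal cost = private MC + MEC = 71.92 + 3.93x.
Set SMC = demand: 71.92 + 3.93x = 228.48 - 1.91x → x* = 26.8082.
The Pigouvian tax equals MEC at x*: 17.20 + 1.34×26.8082 = 53.1230.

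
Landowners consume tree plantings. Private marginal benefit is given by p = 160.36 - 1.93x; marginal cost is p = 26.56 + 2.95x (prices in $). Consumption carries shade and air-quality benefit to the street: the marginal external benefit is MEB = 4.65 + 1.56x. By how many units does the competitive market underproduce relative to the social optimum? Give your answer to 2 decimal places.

14.28 units

Market equilibrium (private): 26.56 + 2.95x = 160.36 - 1.93x → x_m = 27.4180.
Social marginal benefit = demand + MEB = 165.01 - 0.37x.
Set SMB = MC: 165.01 - 0.37x = 26.56 + 2.95x → x* = 41.7018.
Gap = |27.4180 − 41.7018| = 14.2838.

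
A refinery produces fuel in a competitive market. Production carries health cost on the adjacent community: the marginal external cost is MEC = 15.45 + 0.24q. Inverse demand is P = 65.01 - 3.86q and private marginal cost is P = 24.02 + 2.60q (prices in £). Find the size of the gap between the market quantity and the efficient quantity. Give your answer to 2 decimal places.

2.53 units

Market equilibrium (private): 24.02 + 2.60q = 65.01 - 3.86q → q_m = 6.3452.
Social marginal cost = private MC + MEC = 39.47 + 2.84q.
Set SMC = demand: 39.47 + 2.84q = 65.01 - 3.86q → q* = 3.8119.
Gap = |6.3452 − 3.8119| = 2.5333.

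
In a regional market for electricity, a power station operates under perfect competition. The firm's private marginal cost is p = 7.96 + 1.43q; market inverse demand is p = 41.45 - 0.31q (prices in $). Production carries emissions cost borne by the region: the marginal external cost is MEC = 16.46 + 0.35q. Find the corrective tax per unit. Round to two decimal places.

tax = $19.31 per unit

Social marginal cost = private MC + MEC = 24.42 + 1.78q.
Set SMC = demand: 24.42 + 1.78q = 41.45 - 0.31q → q* = 8.1483.
The Pigouvian tax equals MEC at q*: 16.46 + 0.35×8.1483 = 19.3119.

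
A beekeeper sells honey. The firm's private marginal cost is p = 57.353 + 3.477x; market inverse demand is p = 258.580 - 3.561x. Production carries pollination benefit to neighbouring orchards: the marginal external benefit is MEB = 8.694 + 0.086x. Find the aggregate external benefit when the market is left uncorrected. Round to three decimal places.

283.726

Market equilibrium (private): 57.353 + 3.477x = 258.580 - 3.561x → x_m = 28.5915.
Total external benefit = ∫₀^{x_m} (8.694 + 0.086x) dx = 8.694×28.5915 + ½×0.086×28.5915² = 283.7259.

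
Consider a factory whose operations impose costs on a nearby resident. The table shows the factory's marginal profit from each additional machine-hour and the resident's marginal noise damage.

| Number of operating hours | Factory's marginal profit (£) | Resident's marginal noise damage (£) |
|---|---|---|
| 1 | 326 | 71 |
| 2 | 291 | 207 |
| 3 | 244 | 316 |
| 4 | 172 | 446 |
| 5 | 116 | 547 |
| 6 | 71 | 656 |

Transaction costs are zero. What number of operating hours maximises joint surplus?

2

Bargaining reaches the level where marginal profit last exceeds marginal noise damage.
That holds through level 2 (291 ≥ 207) but not at 3 (244 < 316).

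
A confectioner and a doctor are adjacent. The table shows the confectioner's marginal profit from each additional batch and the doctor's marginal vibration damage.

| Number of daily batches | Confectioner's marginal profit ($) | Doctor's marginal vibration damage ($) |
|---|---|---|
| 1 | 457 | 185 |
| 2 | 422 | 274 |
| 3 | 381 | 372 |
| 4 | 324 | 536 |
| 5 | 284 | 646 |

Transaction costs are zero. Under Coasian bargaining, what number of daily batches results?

3

Bargaining reaches the level where marginal profit last exceeds marginal vibration damage.
That holds through level 3 (381 ≥ 372) but not at 4 (324 < 536).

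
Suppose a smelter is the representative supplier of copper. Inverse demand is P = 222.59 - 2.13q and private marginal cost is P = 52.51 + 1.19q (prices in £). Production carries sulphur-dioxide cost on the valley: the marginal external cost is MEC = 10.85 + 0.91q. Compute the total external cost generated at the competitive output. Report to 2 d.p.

£1749.94

Market equilibrium (private): 52.51 + 1.19q = 222.59 - 2.13q → q_m = 51.2289.
Total external cost = ∫₀^{q_m} (10.85 + 0.91q) dq = 10.85×51.2289 + ½×0.91×51.2289² = 1749.9357.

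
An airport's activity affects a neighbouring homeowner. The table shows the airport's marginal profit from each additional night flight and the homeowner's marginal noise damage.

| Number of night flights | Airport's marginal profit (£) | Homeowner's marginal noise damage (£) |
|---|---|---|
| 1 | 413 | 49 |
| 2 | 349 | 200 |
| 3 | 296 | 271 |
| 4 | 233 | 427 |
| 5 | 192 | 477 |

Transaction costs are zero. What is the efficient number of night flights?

3

Bargaining reaches the level where marginal profit last exceeds marginal noise damage.
That holds through level 3 (296 ≥ 271) but not at 4 (233 < 427).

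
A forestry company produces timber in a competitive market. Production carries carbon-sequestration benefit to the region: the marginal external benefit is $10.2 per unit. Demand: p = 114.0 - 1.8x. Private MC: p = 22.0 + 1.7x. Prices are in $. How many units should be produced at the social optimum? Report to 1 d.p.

Social marginal cost = private MC − MEB = 11.8 + 1.7x.
Set SMC = demand: 11.8 + 1.7x = 114.0 - 1.8x → x* = 29.2000.

x* = 29.2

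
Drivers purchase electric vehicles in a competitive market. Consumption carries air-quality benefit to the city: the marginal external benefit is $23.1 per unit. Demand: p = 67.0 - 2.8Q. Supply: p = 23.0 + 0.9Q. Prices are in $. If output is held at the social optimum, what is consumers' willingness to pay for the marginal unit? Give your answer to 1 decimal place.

P = $16.2

Social marginal benefit = demand + MEB = 90.1 - 2.8Q.
Set SMB = MC: 90.1 - 2.8Q = 23.0 + 0.9Q → Q* = 18.1351.
Consumer price on the demand curve at Q*: 67.0 − 2.8×18.1351 = 16.2217.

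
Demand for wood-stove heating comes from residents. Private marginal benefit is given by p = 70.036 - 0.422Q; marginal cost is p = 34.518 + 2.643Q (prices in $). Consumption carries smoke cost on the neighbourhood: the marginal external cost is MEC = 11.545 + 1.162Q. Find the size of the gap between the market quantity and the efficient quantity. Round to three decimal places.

Market equilibrium (private): 34.518 + 2.643Q = 70.036 - 0.422Q → Q_m = 11.5883.
Social marginal benefit = demand − MEC = 58.491 - 1.584Q.
Set SMB = MC: 58.491 - 1.584Q = 34.518 + 2.643Q → Q* = 5.6714.
Gap = |11.5883 − 5.6714| = 5.9169.

5.917 units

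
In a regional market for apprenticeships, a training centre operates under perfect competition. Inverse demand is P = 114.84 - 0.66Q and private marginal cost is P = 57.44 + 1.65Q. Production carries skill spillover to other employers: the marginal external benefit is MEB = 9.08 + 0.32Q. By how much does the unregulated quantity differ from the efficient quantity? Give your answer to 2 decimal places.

8.56 units

Market equilibrium (private): 57.44 + 1.65Q = 114.84 - 0.66Q → Q_m = 24.8485.
Social marginal cost = private MC − MEB = 48.36 + 1.33Q.
Set SMC = demand: 48.36 + 1.33Q = 114.84 - 0.66Q → Q* = 33.4070.
Gap = |24.8485 − 33.4070| = 8.5585.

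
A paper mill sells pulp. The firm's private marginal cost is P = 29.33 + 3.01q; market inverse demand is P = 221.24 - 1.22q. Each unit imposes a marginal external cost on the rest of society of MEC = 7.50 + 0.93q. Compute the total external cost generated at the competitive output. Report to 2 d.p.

1297.39

Market equilibrium (private): 29.33 + 3.01q = 221.24 - 1.22q → q_m = 45.3688.
Total external cost = ∫₀^{q_m} (7.50 + 0.93q) dq = 7.50×45.3688 + ½×0.93×45.3688² = 1297.3885.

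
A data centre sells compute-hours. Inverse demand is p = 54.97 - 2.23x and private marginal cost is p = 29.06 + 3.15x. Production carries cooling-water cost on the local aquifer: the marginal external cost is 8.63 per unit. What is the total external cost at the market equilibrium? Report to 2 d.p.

Market equilibrium (private): 29.06 + 3.15x = 54.97 - 2.23x → x_m = 4.8160.
Total external cost = MEC × x_m = 8.63 × 4.8160 = 41.5621.

41.56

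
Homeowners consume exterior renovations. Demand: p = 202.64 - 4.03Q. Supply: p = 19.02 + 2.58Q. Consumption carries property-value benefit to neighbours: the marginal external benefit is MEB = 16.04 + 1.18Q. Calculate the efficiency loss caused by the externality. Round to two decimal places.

DWL = 219.46

Market equilibrium (private): 19.02 + 2.58Q = 202.64 - 4.03Q → Q_m = 27.7791.
Social marginal benefit = demand + MEB = 218.68 - 2.85Q.
Set SMB = MC: 218.68 - 2.85Q = 19.02 + 2.58Q → Q* = 36.7698.
Between Q* and Q_m the wedge SMB − MC runs linearly from 0 to MEB(Q_m), so the loss is a triangle.
DWL = ½ × 8.9907 × 48.8194 = 219.4603.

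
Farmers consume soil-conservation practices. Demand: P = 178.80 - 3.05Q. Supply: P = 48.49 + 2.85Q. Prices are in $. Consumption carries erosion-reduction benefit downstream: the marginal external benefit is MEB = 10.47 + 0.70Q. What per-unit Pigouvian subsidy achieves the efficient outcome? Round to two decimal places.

subsidy = $29.42 per unit

Social marginal benefit = demand + MEB = 189.27 - 2.35Q.
Set SMB = MC: 189.27 - 2.35Q = 48.49 + 2.85Q → Q* = 27.0731.
The Pigouvian subsidy equals MEB at Q*: 10.47 + 0.70×27.0731 = 29.4212.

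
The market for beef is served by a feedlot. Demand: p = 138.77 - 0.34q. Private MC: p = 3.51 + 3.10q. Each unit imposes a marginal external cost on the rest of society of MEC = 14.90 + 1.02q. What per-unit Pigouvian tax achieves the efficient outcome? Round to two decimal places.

tax = 42.43 per unit

Social marginal cost = private MC + MEC = 18.41 + 4.12q.
Set SMC = demand: 18.41 + 4.12q = 138.77 - 0.34q → q* = 26.9865.
The Pigouvian tax equals MEC at q*: 14.90 + 1.02×26.9865 = 42.4262.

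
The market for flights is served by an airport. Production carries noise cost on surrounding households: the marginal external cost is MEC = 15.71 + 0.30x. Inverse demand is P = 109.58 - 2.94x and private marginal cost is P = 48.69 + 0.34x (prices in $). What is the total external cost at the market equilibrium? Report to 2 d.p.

$343.33

Market equilibrium (private): 48.69 + 0.34x = 109.58 - 2.94x → x_m = 18.5640.
Total external cost = ∫₀^{x_m} (15.71 + 0.30x) dx = 15.71×18.5640 + ½×0.30×18.5640² = 343.3338.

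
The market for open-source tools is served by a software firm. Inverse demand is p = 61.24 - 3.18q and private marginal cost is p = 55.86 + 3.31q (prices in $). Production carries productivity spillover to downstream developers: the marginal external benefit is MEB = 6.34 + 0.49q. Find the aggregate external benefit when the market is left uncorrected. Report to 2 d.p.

$5.42

Market equilibrium (private): 55.86 + 3.31q = 61.24 - 3.18q → q_m = 0.8290.
Total external benefit = ∫₀^{q_m} (6.34 + 0.49q) dq = 6.34×0.8290 + ½×0.49×0.8290² = 5.4242.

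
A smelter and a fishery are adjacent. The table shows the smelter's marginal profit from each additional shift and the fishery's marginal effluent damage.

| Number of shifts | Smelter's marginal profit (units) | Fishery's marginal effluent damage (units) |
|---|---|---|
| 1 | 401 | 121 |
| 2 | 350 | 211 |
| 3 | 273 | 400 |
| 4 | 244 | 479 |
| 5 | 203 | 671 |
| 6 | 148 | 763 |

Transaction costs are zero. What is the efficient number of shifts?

2

Bargaining reaches the level where marginal profit last exceeds marginal effluent damage.
That holds through level 2 (350 ≥ 211) but not at 3 (273 < 400).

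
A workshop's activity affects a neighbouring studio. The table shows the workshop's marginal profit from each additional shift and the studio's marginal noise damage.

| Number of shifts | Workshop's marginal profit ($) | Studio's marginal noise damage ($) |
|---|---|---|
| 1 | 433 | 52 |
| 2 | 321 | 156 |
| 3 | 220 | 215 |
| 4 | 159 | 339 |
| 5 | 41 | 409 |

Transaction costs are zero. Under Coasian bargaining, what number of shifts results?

3

Bargaining reaches the level where marginal profit last exceeds marginal noise damage.
That holds through level 3 (220 ≥ 215) but not at 4 (159 < 339).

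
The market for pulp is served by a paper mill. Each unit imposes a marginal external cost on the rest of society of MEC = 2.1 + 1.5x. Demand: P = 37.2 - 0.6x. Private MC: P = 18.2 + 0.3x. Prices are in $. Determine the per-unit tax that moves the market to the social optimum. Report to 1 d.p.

Social marginal cost = private MC + MEC = 20.3 + 1.8x.
Set SMC = demand: 20.3 + 1.8x = 37.2 - 0.6x → x* = 7.0417.
The Pigouvian tax equals MEC at x*: 2.1 + 1.5×7.0417 = 12.6626.

tax = $12.7 per unit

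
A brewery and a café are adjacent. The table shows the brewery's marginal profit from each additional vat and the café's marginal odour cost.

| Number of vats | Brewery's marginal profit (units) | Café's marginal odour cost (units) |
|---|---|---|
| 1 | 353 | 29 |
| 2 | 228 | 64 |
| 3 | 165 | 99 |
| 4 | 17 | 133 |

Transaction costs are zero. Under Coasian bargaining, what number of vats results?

3

Bargaining reaches the level where marginal profit last exceeds marginal odour cost.
That holds through level 3 (165 ≥ 99) but not at 4 (17 < 133).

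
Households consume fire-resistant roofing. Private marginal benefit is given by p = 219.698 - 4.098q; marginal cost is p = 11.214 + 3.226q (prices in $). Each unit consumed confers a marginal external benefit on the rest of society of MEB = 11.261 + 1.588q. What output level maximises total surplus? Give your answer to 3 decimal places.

q* = 38.310

Social marginal benefit = demand + MEB = 230.959 - 2.510q.
Set SMB = MC: 230.959 - 2.510q = 11.214 + 3.226q → q* = 38.3098.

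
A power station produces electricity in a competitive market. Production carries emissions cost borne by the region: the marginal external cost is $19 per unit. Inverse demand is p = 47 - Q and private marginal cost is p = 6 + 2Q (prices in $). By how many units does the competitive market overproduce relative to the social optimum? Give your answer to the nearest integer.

6 units

Market equilibrium (private): 6 + 2Q = 47 - Q → Q_m = 13.6667.
Social marginal cost = private MC + MEC = 25 + 2Q.
Set SMC = demand: 25 + 2Q = 47 - Q → Q* = 7.3333.
Gap = |13.6667 − 7.3333| = 6.3334.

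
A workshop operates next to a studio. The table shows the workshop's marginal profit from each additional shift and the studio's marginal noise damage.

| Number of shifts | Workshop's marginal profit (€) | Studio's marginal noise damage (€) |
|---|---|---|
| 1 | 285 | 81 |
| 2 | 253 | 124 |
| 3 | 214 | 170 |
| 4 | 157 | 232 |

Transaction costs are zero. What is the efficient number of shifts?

3

Bargaining reaches the level where marginal profit last exceeds marginal noise damage.
That holds through level 3 (214 ≥ 170) but not at 4 (157 < 232).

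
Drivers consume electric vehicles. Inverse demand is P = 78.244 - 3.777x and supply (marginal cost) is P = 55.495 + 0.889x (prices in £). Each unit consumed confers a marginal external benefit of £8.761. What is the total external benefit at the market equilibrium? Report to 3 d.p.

Market equilibrium (private): 55.495 + 0.889x = 78.244 - 3.777x → x_m = 4.8755.
Total external benefit = MEB × x_m = 8.761 × 4.8755 = 42.7143.

£42.714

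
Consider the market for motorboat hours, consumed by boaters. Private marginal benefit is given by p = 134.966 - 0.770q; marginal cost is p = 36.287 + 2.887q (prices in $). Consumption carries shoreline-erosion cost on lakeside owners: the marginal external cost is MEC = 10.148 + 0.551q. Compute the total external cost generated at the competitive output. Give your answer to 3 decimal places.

Market equilibrium (private): 36.287 + 2.887q = 134.966 - 0.770q → q_m = 26.9836.
Total external cost = ∫₀^{q_m} (10.148 + 0.551q) dq = 10.148×26.9836 + ½×0.551×26.9836² = 474.4252.

$474.425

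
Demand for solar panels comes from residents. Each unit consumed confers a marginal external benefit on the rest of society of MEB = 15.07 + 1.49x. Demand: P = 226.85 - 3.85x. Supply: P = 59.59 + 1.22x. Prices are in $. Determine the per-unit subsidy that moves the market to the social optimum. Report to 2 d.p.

Social marginal benefit = demand + MEB = 241.92 - 2.36x.
Set SMB = MC: 241.92 - 2.36x = 59.59 + 1.22x → x* = 50.9302.
The Pigouvian subsidy equals MEB at x*: 15.07 + 1.49×50.9302 = 90.9560.

subsidy = $90.96 per unit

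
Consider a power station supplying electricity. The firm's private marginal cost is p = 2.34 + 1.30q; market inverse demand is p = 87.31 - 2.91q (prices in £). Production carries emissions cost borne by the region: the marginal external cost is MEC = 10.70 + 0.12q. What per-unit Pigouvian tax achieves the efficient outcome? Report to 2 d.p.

tax = £12.76 per unit

Social marginal cost = private MC + MEC = 13.04 + 1.42q.
Set SMC = demand: 13.04 + 1.42q = 87.31 - 2.91q → q* = 17.1524.
The Pigouvian tax equals MEC at q*: 10.70 + 0.12×17.1524 = 12.7583.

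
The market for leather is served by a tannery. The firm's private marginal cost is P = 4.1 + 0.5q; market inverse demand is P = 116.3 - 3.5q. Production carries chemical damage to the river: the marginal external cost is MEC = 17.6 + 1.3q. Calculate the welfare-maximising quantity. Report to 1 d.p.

q* = 17.8

Social marginal cost = private MC + MEC = 21.7 + 1.8q.
Set SMC = demand: 21.7 + 1.8q = 116.3 - 3.5q → q* = 17.8491.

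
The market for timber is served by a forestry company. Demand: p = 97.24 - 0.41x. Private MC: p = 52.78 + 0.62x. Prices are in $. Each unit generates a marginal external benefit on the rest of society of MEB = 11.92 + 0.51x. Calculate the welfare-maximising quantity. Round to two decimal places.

x* = 108.42

Social marginal cost = private MC − MEB = 40.86 + 0.11x.
Set SMC = demand: 40.86 + 0.11x = 97.24 - 0.41x → x* = 108.4231.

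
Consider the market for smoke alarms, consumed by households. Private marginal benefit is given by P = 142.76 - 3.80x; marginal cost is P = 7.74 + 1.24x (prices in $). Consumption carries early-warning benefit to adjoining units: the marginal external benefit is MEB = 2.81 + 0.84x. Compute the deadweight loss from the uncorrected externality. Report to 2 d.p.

DWL = $76.28

Market equilibrium (private): 7.74 + 1.24x = 142.76 - 3.80x → x_m = 26.7897.
Social marginal benefit = demand + MEB = 145.57 - 2.96x.
Set SMB = MC: 145.57 - 2.96x = 7.74 + 1.24x → x* = 32.8167.
Height of the DWL triangle at x_m is SMB(x_m) − MC(x_m) = MEB(x_m) = 25.3133.
DWL = ½ × 6.0270 × 25.3133 = 76.2816.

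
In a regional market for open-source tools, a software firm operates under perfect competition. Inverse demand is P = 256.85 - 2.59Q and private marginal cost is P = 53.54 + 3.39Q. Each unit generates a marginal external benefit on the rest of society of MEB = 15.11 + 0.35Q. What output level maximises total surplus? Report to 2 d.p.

Social marginal cost = private MC − MEB = 38.43 + 3.04Q.
Set SMC = demand: 38.43 + 3.04Q = 256.85 - 2.59Q → Q* = 38.7957.

Q* = 38.80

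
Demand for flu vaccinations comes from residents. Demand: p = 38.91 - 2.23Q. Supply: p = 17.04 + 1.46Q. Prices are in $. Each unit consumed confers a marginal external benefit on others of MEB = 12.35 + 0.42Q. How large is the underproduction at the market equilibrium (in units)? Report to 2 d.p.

4.54 units

Market equilibrium (private): 17.04 + 1.46Q = 38.91 - 2.23Q → Q_m = 5.9268.
Social marginal benefit = demand + MEB = 51.26 - 1.81Q.
Set SMB = MC: 51.26 - 1.81Q = 17.04 + 1.46Q → Q* = 10.4648.
Gap = |5.9268 − 10.4648| = 4.5380.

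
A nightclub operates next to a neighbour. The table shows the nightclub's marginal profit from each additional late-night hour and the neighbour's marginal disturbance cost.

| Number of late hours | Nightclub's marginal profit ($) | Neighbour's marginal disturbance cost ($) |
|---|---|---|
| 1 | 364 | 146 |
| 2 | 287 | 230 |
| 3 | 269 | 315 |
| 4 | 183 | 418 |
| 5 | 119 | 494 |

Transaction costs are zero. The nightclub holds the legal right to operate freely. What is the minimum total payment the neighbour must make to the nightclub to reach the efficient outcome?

Left alone the nightclub would choose level 5 (marginal profit stays positive).
Efficient level: k* = 2 (marginal profit ≥ marginal disturbance cost through 2).
The neighbour must at least cover the nightclub's forgone profit from cutting 5→2: 269 + 183 + 119 = 571.

$571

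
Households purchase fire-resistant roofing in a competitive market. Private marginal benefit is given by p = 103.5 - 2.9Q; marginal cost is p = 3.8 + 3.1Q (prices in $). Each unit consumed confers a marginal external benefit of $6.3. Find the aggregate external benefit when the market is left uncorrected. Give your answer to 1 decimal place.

$104.7

Market equilibrium (private): 3.8 + 3.1Q = 103.5 - 2.9Q → Q_m = 16.6167.
Total external benefit = MEB × Q_m = 6.3 × 16.6167 = 104.6852.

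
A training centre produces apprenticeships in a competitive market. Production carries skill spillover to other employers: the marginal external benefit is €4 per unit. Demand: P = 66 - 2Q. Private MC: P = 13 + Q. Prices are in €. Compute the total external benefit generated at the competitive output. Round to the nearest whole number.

€71

Market equilibrium (private): 13 + Q = 66 - 2Q → Q_m = 17.6667.
Total external benefit = MEB × Q_m = 4 × 17.6667 = 70.6668.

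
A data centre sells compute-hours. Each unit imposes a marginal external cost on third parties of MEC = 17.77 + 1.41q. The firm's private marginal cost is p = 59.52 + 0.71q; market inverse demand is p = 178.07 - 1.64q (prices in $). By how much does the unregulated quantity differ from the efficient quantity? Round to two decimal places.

23.64 units

Market equilibrium (private): 59.52 + 0.71q = 178.07 - 1.64q → q_m = 50.4468.
Social marginal cost = private MC + MEC = 77.29 + 2.12q.
Set SMC = demand: 77.29 + 2.12q = 178.07 - 1.64q → q* = 26.8032.
Gap = |50.4468 − 26.8032| = 23.6436.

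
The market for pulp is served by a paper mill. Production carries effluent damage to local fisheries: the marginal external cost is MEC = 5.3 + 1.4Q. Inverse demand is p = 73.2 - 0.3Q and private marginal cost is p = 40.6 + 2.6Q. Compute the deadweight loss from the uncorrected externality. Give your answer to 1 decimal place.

Market equilibrium (private): 40.6 + 2.6Q = 73.2 - 0.3Q → Q_m = 11.2414.
Social marginal cost = private MC + MEC = 45.9 + 4.0Q.
Set SMC = demand: 45.9 + 4.0Q = 73.2 - 0.3Q → Q* = 6.3488.
The loss is the area between SMC and demand from Q* to Q_m; with linear curves that's a triangle of height MEC(Q_m).
DWL = ½ × 4.8926 × 21.0379 = 51.4650.

DWL = 51.5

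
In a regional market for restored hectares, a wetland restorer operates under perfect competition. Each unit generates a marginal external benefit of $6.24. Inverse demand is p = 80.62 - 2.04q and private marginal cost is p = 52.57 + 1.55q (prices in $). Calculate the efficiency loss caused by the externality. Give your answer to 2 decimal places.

DWL = $5.42

Market equilibrium (private): 52.57 + 1.55q = 80.62 - 2.04q → q_m = 7.8134.
Social marginal cost = private MC − MEB = 46.33 + 1.55q.
Set SMC = demand: 46.33 + 1.55q = 80.62 - 2.04q → q* = 9.5515.
Height of the DWL triangle at q_m is demand(q_m) − SMC(q_m) = MEB(q_m) = 6.2400.
DWL = ½ × 1.7381 × 6.2400 = 5.4229.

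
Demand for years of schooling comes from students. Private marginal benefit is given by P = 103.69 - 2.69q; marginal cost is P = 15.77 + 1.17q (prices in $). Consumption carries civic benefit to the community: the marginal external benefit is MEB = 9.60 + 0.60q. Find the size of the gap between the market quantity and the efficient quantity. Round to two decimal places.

Market equilibrium (private): 15.77 + 1.17q = 103.69 - 2.69q → q_m = 22.7772.
Social marginal benefit = demand + MEB = 113.29 - 2.09q.
Set SMB = MC: 113.29 - 2.09q = 15.77 + 1.17q → q* = 29.9141.
Gap = |22.7772 − 29.9141| = 7.1369.

7.14 units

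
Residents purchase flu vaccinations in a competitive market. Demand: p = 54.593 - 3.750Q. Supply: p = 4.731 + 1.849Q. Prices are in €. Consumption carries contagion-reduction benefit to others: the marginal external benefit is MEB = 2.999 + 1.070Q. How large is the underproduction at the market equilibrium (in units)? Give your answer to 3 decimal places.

2.766 units

Market equilibrium (private): 4.731 + 1.849Q = 54.593 - 3.750Q → Q_m = 8.9055.
Social marginal benefit = demand + MEB = 57.592 - 2.680Q.
Set SMB = MC: 57.592 - 2.680Q = 4.731 + 1.849Q → Q* = 11.6717.
Gap = |8.9055 − 11.6717| = 2.7662.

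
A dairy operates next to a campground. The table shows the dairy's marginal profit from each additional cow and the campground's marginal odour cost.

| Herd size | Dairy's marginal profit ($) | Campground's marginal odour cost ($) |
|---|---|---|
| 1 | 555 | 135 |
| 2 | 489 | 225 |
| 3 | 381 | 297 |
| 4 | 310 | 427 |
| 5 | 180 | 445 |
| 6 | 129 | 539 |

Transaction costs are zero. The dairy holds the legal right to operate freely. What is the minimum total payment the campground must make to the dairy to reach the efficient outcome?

Left alone the dairy would choose level 6 (marginal profit stays positive).
Efficient level: k* = 3 (marginal profit ≥ marginal odour cost through 3).
The campground must at least cover the dairy's forgone profit from cutting 6→3: 310 + 180 + 129 = 619.

$619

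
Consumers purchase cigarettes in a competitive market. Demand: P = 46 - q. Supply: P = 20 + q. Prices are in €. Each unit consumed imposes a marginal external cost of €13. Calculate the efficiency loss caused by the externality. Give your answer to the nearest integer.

Market equilibrium (private): 20 + q = 46 - q → q_m = 13.0000.
Social marginal benefit = demand − MEC = 33 - q.
Set SMB = MC: 33 - q = 20 + q → q* = 6.5000.
Height of the DWL triangle at q_m is MC(q_m) − SMB(q_m) = MEC(q_m) = 13.0000.
DWL = ½ × 6.5000 × 13.0000 = 42.2500.

DWL = €42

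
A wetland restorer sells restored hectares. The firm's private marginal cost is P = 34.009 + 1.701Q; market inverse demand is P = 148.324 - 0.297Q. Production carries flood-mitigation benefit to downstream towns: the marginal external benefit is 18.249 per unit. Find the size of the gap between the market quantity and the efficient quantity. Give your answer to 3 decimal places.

Market equilibrium (private): 34.009 + 1.701Q = 148.324 - 0.297Q → Q_m = 57.2147.
Social marginal cost = private MC − MEB = 15.760 + 1.701Q.
Set SMC = demand: 15.760 + 1.701Q = 148.324 - 0.297Q → Q* = 66.3483.
Gap = |57.2147 − 66.3483| = 9.1336.

9.134 units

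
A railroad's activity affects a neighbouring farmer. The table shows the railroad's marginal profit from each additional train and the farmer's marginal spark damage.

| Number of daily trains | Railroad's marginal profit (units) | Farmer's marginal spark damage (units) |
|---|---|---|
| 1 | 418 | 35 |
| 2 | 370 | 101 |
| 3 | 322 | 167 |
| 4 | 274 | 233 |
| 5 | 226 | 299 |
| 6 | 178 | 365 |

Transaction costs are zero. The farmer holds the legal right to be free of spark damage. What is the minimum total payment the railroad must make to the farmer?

536

Efficient level: marginal profit ≥ marginal spark damage through level 4, so k* = 4.
With the farmer holding the right, the railroad must at least compensate total damage at k*: 35 + 101 + 167 + 233 = 536.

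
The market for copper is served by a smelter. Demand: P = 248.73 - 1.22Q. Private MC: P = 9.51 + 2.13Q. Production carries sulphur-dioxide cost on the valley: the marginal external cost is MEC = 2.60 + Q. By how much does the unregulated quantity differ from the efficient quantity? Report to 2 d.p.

Market equilibrium (private): 9.51 + 2.13Q = 248.73 - 1.22Q → Q_m = 71.4090.
Social marginal cost = private MC + MEC = 12.11 + 3.13Q.
Set SMC = demand: 12.11 + 3.13Q = 248.73 - 1.22Q → Q* = 54.3954.
Gap = |71.4090 − 54.3954| = 17.0136.

17.01 units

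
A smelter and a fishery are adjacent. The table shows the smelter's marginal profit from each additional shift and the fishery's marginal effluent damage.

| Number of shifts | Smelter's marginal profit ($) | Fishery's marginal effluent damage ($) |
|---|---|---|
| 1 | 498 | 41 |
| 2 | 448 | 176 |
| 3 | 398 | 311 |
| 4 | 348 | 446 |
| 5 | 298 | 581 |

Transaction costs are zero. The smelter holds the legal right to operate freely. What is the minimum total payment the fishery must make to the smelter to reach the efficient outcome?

$646

Left alone the smelter would choose level 5 (marginal profit stays positive).
Efficient level: k* = 3 (marginal profit ≥ marginal effluent damage through 3).
The fishery must at least cover the smelter's forgone profit from cutting 5→3: 348 + 298 = 646.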